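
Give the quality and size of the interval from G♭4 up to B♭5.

major tenth

G to B spans three letter names (G-A-B), plus an octave — that makes it a tenth of some quality.
The major tenth spans 16 semitones, and Gb4 to Bb5 is exactly 16 semitones — so this is a major tenth.
(Equivalently, a compound major third: a major third plus an octave.)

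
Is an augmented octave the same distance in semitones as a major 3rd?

No

An augmented octave spans 13 semitones; a major third spans 4 semitones. They differ by 9.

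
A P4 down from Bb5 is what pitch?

Four letter names down from B: F.
A perfect fourth spans 5 semitones, so from Bb5 the target pitch is F5.

F5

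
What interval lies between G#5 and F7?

diminished 14th

G to F spans seven letter names (G-A-B-C-D-E-F), plus an octave: a fourteenth.
G#5 to F7 spans 21 semitones — two semitones narrower than the major fourteenth (23) — giving a diminished fourteenth.
(Equivalently, a compound diminished seventh: a diminished seventh plus an octave.)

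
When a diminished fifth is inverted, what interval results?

The rule of nine gives the new number: 9 − 5 = 4, so a fifth becomes a fourth.
The quality also flips — diminished becomes augmented — giving an augmented fourth.

A4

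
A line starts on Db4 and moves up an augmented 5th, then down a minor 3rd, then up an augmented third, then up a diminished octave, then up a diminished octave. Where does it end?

A6

An augmented fifth up from Db4 is A4.
Down a minor third from A4: F#4 (3 semitones down).
An augmented third up from F#4 is A##4.
Up a diminished octave from A##4: A#5 (11 semitones up).
A diminished octave up from A#5 is A6.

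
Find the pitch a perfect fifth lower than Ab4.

Counting five letter names down from A lands on D.
A perfect fifth is 7 semitones; 7 semitones down from Ab4 gives Db4.

Db4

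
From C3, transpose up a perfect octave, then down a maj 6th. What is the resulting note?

C3 up a perfect octave → C4 (12 semitones).
A major sixth down from C4 is Eb3.

Eb3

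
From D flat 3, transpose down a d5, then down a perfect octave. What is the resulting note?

Down a diminished fifth from Db3: G2 (6 semitones down).
A perfect octave down from G2 is G1.

G 1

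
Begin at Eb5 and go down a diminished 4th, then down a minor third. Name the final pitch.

A diminished fourth down from Eb5 is B4.
B4 down a minor third → G#4 (3 semitones).

G#4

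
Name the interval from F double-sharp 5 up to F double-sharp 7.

F to F is the same letter name, plus 2 octaves, so the interval is some kind of fifteenth.
Counting semitones, F##5→F##7 is 24, which is the perfect fifteenth.
(Equivalently, a compound perfect octave: a perfect octave plus an octave.)

perfect 15th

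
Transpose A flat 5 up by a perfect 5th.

E flat 6

The fifth takes the letter from A up to E.
A perfect fifth is 7 semitones; 7 semitones up from Ab5 gives Eb6.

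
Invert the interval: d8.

A1

The rule of nine gives the new number: 9 − 8 = 1, so an octave becomes a unison.
And diminished becomes augmented under inversion, so we get an augmented unison.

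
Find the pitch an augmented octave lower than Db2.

For an octave the letter name doesn't change: still D, an octave down.
An augmented octave is 13 semitones; 13 semitones down from Db2 gives Dbb1.

Dbb1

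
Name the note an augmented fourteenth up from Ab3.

G#5

The fourteenth's letter: A up seven letter names plus an octave → G.
Moving 24 semitones up from Ab3 (the size of an augmented fourteenth) reaches G#5.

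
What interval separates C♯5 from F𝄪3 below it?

d12

Descending from C#5 to F##3 is the same interval as ascending F##3 to C#5.
F to C spans five letter names (F-G-A-B-C), plus an octave, so the interval is some kind of twelfth.
F##3 to C#5 spans 18 semitones — one semitone narrower than the perfect twelfth (19) — giving a diminished twelfth.
(Equivalently, a compound diminished fifth: a diminished fifth plus an octave.)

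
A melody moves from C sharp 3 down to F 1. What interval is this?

augmented twelfth

Descending from C#3 to F1 is the same interval as ascending F1 to C#3.
F to C spans five letter names (F-G-A-B-C), plus an octave, so the interval is some kind of twelfth.
F1 to C#3 spans 20 semitones — one semitone wider than the perfect twelfth (19) — giving an augmented twelfth.
(Equivalently, a compound augmented fifth: an augmented fifth plus an octave.)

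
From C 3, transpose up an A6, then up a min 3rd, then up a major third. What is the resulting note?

Up an augmented sixth from C3: A#3 (10 semitones up).
Up a minor third from A#3: C#4 (3 semitones up).
A major third up from C#4 is E#4.

E sharp 4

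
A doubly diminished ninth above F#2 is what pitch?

Gbb3

Counting two letter names plus an octave up from F lands on G.
Moving 11 semitones up from F#2 (the size of a doubly diminished ninth) reaches Gbb3.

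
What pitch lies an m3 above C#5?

Counting three letter names up from C lands on E.
A minor third spans 3 semitones, so from C#5 the target pitch is E5.

E5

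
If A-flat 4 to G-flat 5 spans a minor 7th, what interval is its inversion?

Inverted interval numbers add to nine, so a seventh pairs with a second (7 + 2 = 9).
And minor becomes major under inversion, so we get a major second.

major second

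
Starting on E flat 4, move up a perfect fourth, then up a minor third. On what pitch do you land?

Eb4 up a perfect fourth → Ab4 (5 semitones).
Ab4 up a minor third → Cb5 (3 semitones).

C flat 5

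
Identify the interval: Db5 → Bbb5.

D to B spans six letter names (D-E-F-G-A-B) — that makes it a sixth of some quality.
A major sixth would be 9 semitones, but Db5 to Bbb5 is 8 — one semitone narrower, making it a minor sixth.

m6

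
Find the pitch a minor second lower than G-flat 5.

F 5

Counting two letter names down from G lands on F.
Moving 1 semitone down from Gb5 (the size of a minor second) reaches F5.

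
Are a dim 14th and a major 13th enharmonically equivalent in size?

Yes

Both span 21 semitones: a diminished fourteenth and a major thirteenth are the same chromatic distance.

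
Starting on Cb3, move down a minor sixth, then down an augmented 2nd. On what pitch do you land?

Dbb2

Down a minor sixth from Cb3: Eb2 (8 semitones down).
Down an augmented second from Eb2: Dbb2 (3 semitones down).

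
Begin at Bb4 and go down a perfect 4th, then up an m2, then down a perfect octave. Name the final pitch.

Gb3

Bb4 down a perfect fourth → F4 (5 semitones).
A minor second up from F4 is Gb4.
Down a perfect octave from Gb4: Gb3 (12 semitones down).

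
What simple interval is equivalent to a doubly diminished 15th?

Subtracting seven from the interval number removes an octave: 15 − 7 = 8.
That makes a doubly diminished fifteenth a compound doubly diminished octave — an octave plus a doubly diminished octave.

doubly diminished 8th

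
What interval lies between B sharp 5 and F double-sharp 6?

P5

B to F spans five letter names (B-C-D-E-F), so the interval is some kind of fifth.
The perfect fifth spans 7 semitones, and B#5 to F##6 is exactly 7 semitones — so this is a perfect fifth.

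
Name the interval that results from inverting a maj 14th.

minor 2nd

First reduce the compound major fourteenth to its simple form, a major seventh.
The rule of nine gives the new number: 9 − 7 = 2, so a seventh becomes a second.
The quality also flips — major becomes minor — giving a minor second.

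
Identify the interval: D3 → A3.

D to A spans five letter names (D-E-F-G-A): a fifth.
D3 to A3 is 7 semitones, matching the perfect fifth exactly, so the quality is perfect.

P5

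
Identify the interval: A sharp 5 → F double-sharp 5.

minor 3rd

Descending from A#5 to F##5 is the same interval as ascending F##5 to A#5.
F to A spans three letter names (F-G-A) — that makes it a third of some quality.
At 3 semitones, F##5→A#5 falls one short of a major third: minor.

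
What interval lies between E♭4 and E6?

E to E is the same letter name, plus 2 octaves — that makes it a fifteenth of some quality.
The perfect fifteenth is 24 semitones; here we have 25, one semitone wider: augmented.
(Equivalently, a compound augmented octave: an augmented octave plus an octave.)

A15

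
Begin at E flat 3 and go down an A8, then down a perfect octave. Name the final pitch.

Down an augmented octave from Eb3: Ebb2 (13 semitones down).
Down a perfect octave from Ebb2: Ebb1 (12 semitones down).

E double-flat 1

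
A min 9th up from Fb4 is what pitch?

Gbb5

Counting two letter names plus an octave up from F lands on G.
Moving 13 semitones up from Fb4 (the size of a minor ninth) reaches Gbb5.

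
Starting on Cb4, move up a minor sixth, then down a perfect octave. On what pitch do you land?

Up a minor sixth from Cb4: Abb4 (8 semitones up).
A perfect octave down from Abb4 is Abb3.

Abb3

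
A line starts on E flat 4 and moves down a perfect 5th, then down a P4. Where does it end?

E flat 3

Down a perfect fifth from Eb4: Ab3 (7 semitones down).
Down a perfect fourth from Ab3: Eb3 (5 semitones down).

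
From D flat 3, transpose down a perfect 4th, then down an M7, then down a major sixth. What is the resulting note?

D double-flat 1

Down a perfect fourth from Db3: Ab2 (5 semitones down).
Down a major seventh from Ab2: Bbb1 (11 semitones down).
Down a major sixth from Bbb1: Dbb1 (9 semitones down).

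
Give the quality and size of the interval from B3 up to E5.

B to E spans four letter names (B-C-D-E), plus an octave — that makes it an eleventh of some quality.
Counting semitones, B3→E5 is 17, which is the perfect eleventh.
(Equivalently, a compound perfect fourth: a perfect fourth plus an octave.)

perfect 11th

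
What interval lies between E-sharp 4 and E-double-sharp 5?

E to E is the same letter name, plus an octave: an octave.
The perfect octave is 12 semitones; here we have 13, one semitone wider: augmented.

augmented octave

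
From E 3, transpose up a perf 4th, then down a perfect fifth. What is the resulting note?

D 3

E3 up a perfect fourth → A3 (5 semitones).
A3 down a perfect fifth → D3 (7 semitones).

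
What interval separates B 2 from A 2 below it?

major second

Descending from B2 to A2 is the same interval as ascending A2 to B2.
A to B spans two letter names (A-B): a second.
The major second spans 2 semitones, and A2 to B2 is exactly 2 semitones — so this is a major second.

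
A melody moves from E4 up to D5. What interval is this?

E to D spans seven letter names (E-F-G-A-B-C-D) — that makes it a seventh of some quality.
A major seventh would be 11 semitones, but E4 to D5 is 10 — one semitone narrower, making it a minor seventh.

minor 7th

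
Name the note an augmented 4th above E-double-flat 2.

The fourth takes the letter from E up to A.
Moving 6 semitones up from Ebb2 (the size of an augmented fourth) reaches Ab2.

A-flat 2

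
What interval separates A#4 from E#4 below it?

Descending from A#4 to E#4 is the same interval as ascending E#4 to A#4.
E to A spans four letter names (E-F-G-A): a fourth.
Counting semitones, E#4→A#4 is 5, which is the perfect fourth.

perfect 4th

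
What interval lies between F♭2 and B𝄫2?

perfect 4th

F to B spans four letter names (F-G-A-B) — that makes it a fourth of some quality.
Counting semitones, Fb2→Bbb2 is 5, which is the perfect fourth.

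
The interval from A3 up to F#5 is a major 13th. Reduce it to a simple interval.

M6

Take out an octave (7 from the number): 13 − 7 = 6.
That makes a major thirteenth a compound major sixth — an octave plus a major sixth.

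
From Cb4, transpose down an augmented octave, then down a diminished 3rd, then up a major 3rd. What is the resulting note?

Cb4 down an augmented octave → Cbb3 (13 semitones).
Down a diminished third from Cbb3: Ab2 (2 semitones down).
Ab2 up a major third → C3 (4 semitones).

C3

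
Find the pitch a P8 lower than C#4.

For an octave the letter name doesn't change: still C, an octave down.
Moving 12 semitones down from C#4 (the size of a perfect octave) reaches C#3.

C#3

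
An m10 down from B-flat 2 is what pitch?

G 1

The tenth's letter: B down three letter names plus an octave → G.
A minor tenth spans 15 semitones, so from Bb2 the target pitch is G1.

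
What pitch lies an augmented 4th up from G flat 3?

Counting four letter names up from G lands on C.
Moving 6 semitones up from Gb3 (the size of an augmented fourth) reaches C4.

C 4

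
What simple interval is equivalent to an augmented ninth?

augmented second

Subtracting seven from the interval number removes an octave: 9 − 7 = 2.
So an augmented ninth is an octave plus an augmented second. The quality is unchanged.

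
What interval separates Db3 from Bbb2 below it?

Descending from Db3 to Bbb2 is the same interval as ascending Bbb2 to Db3.
B to D spans three letter names (B-C-D): a third.
The major third spans 4 semitones, and Bbb2 to Db3 is exactly 4 semitones — so this is a major third.

major 3rd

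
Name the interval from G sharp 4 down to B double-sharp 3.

diminished sixth

Descending from G#4 to B##3 is the same interval as ascending B##3 to G#4.
B to G spans six letter names (B-C-D-E-F-G), so the interval is some kind of sixth.
A major sixth would be 9 semitones; B##3 to G#4 is 7, two semitones narrower, so the interval is diminished.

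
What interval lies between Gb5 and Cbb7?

diminished eleventh

G to C spans four letter names (G-A-B-C), plus an octave: an eleventh.
A perfect eleventh would be 17 semitones; Gb5 to Cbb7 is 16, one semitone narrower, so the interval is diminished.
(Equivalently, a compound diminished fourth: a diminished fourth plus an octave.)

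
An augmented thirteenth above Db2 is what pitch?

B3

Counting six letter names plus an octave up from D lands on B.
An augmented thirteenth is 22 semitones; 22 semitones up from Db2 gives B3.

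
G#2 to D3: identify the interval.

diminished 5th

G to D spans five letter names (G-A-B-C-D), so the interval is some kind of fifth.
A perfect fifth would be 7 semitones; G#2 to D3 is 6, one semitone narrower, so the interval is diminished.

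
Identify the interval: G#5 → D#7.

G to D spans five letter names (G-A-B-C-D), plus an octave, so the interval is some kind of twelfth.
Counting semitones, G#5→D#7 is 19, which is the perfect twelfth.
(Equivalently, a compound perfect fifth: a perfect fifth plus an octave.)

perfect 12th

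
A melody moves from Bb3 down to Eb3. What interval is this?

P5

Descending from Bb3 to Eb3 is the same interval as ascending Eb3 to Bb3.
E to B spans five letter names (E-F-G-A-B) — that makes it a fifth of some quality.
Eb3 to Bb3 is 7 semitones, matching the perfect fifth exactly, so the quality is perfect.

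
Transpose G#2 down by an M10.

Three letters down from G (plus an octave) reaches E.
Moving 16 semitones down from G#2 (the size of a major tenth) reaches E1.

E1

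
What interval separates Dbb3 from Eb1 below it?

diminished fourteenth

Descending from Dbb3 to Eb1 is the same interval as ascending Eb1 to Dbb3.
E to D spans seven letter names (E-F-G-A-B-C-D), plus an octave: a fourteenth.
Eb1 to Dbb3 spans 21 semitones — two semitones narrower than the major fourteenth (23) — giving a diminished fourteenth.
(Equivalently, a compound diminished seventh: a diminished seventh plus an octave.)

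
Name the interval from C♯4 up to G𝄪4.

augmented fifth

C to G spans five letter names (C-D-E-F-G), so the interval is some kind of fifth.
C#4 to G##4 spans 8 semitones — one semitone wider than the perfect fifth (7) — giving an augmented fifth.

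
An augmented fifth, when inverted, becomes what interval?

The rule of nine gives the new number: 9 − 5 = 4, so a fifth becomes a fourth.
Quality inverts too: augmented becomes diminished. That makes the inversion a diminished fourth.

diminished fourth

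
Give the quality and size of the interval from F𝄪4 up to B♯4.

F to B spans four letter names (F-G-A-B) — that makes it a fourth of some quality.
F##4 to B#4 is 5 semitones, matching the perfect fourth exactly, so the quality is perfect.

perfect fourth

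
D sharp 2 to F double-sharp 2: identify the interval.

M3

D to F spans three letter names (D-E-F): a third.
Counting semitones, D#2→F##2 is 4, which is the major third.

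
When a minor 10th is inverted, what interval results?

major 6th

First reduce the compound minor tenth to its simple form, a minor third.
Inverted interval numbers add to nine, so a third pairs with a sixth (3 + 6 = 9).
And minor becomes major under inversion, so we get a major sixth.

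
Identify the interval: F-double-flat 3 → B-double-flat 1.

diminished 12th

Descending from Fbb3 to Bbb1 is the same interval as ascending Bbb1 to Fbb3.
B to F spans five letter names (B-C-D-E-F), plus an octave, so the interval is some kind of twelfth.
Bbb1 to Fbb3 spans 18 semitones — one semitone narrower than the perfect twelfth (19) — giving a diminished twelfth.
(Equivalently, a compound diminished fifth: a diminished fifth plus an octave.)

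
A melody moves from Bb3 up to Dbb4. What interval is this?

diminished third

B to D spans three letter names (B-C-D) — that makes it a third of some quality.
The major third is 4 semitones; here we have 2, two semitones narrower: diminished.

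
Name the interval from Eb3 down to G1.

minor thirteenth

Descending from Eb3 to G1 is the same interval as ascending G1 to Eb3.
G to E spans six letter names (G-A-B-C-D-E), plus an octave, so the interval is some kind of thirteenth.
G1 to Eb3 is 20 semitones, a half step short of the major thirteenth (21), so this is minor.
(Equivalently, a compound minor sixth: a minor sixth plus an octave.)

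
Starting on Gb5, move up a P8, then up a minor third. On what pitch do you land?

Gb5 up a perfect octave → Gb6 (12 semitones).
Up a minor third from Gb6: Bbb6 (3 semitones up).

Bbb6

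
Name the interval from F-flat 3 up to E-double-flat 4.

F to E spans seven letter names (F-G-A-B-C-D-E): a seventh.
Fb3 to Ebb4 is 10 semitones, a half step short of the major seventh (11), so this is minor.

minor seventh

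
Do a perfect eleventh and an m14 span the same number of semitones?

No

17 semitones (perfect eleventh) vs 22 semitones (minor fourteenth): not equal.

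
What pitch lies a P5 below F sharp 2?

B 1

Five letter names down from F: B.
A perfect fifth is 7 semitones; 7 semitones down from F#2 gives B1.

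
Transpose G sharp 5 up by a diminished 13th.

Counting six letter names plus an octave up from G lands on E.
A diminished thirteenth spans 19 semitones, so from G#5 the target pitch is Eb7.

E flat 7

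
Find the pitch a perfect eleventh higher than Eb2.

Four letters up from E (plus an octave) reaches A.
A perfect eleventh spans 17 semitones, so from Eb2 the target pitch is Ab3.

Ab3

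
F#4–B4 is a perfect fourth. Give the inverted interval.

Interval numbers invert to sum to nine: 4 + 5 = 9, so a fourth inverts to a fifth.
And perfect stays perfect under inversion, so we get a perfect fifth.

P5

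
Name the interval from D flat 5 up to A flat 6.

D to A spans five letter names (D-E-F-G-A), plus an octave, so the interval is some kind of twelfth.
The perfect twelfth spans 19 semitones, and Db5 to Ab6 is exactly 19 semitones — so this is a perfect twelfth.
(Equivalently, a compound perfect fifth: a perfect fifth plus an octave.)

perfect twelfth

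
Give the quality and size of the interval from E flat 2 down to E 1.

diminished 8th

Descending from Eb2 to E1 is the same interval as ascending E1 to Eb2.
E to E is the same letter name, plus an octave — that makes it an octave of some quality.
A perfect octave would be 12 semitones; E1 to Eb2 is 11, one semitone narrower, so the interval is diminished.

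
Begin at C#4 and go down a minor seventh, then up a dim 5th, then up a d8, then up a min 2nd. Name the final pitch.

Bbb4

Down a minor seventh from C#4: D#3 (10 semitones down).
D#3 up a diminished fifth → A3 (6 semitones).
Up a diminished octave from A3: Ab4 (11 semitones up).
A minor second up from Ab4 is Bbb4.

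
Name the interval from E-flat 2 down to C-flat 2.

major third

Descending from Eb2 to Cb2 is the same interval as ascending Cb2 to Eb2.
C to E spans three letter names (C-D-E), so the interval is some kind of third.
Counting semitones, Cb2→Eb2 is 4, which is the major third.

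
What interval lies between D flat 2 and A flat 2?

D to A spans five letter names (D-E-F-G-A) — that makes it a fifth of some quality.
Db2 to Ab2 is 7 semitones, matching the perfect fifth exactly, so the quality is perfect.

perfect fifth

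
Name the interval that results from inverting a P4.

P5

Interval numbers invert to sum to nine: 4 + 5 = 9, so a fourth inverts to a fifth.
The quality also flips — perfect stays perfect — giving a perfect fifth.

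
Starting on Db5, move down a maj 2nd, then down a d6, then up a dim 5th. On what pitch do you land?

A major second down from Db5 is Cb5.
Cb5 down a diminished sixth → E4 (7 semitones).
E4 up a diminished fifth → Bb4 (6 semitones).

Bb4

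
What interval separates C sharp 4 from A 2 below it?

Descending from C#4 to A2 is the same interval as ascending A2 to C#4.
A to C spans three letter names (A-B-C), plus an octave, so the interval is some kind of tenth.
A2 to C#4 is 16 semitones, matching the major tenth exactly, so the quality is major.
(Equivalently, a compound major third: a major third plus an octave.)

M10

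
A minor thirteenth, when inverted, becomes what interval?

M3

First reduce the compound minor thirteenth to its simple form, a minor sixth.
Interval numbers invert to sum to nine: 6 + 3 = 9, so a sixth inverts to a third.
And minor becomes major under inversion, so we get a major third.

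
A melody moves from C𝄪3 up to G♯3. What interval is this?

diminished 5th

C to G spans five letter names (C-D-E-F-G) — that makes it a fifth of some quality.
C##3 to G#3 spans 6 semitones — one semitone narrower than the perfect fifth (7) — giving a diminished fifth.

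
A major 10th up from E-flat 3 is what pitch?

Three letters up from E (plus an octave) reaches G.
A major tenth is 16 semitones; 16 semitones up from Eb3 gives G4.

G 4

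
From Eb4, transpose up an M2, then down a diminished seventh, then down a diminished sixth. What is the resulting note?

Eb4 up a major second → F4 (2 semitones).
Down a diminished seventh from F4: G#3 (9 semitones down).
Down a diminished sixth from G#3: B##2 (7 semitones down).

B##2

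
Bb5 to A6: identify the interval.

M7

B to A spans seven letter names (B-C-D-E-F-G-A): a seventh.
Bb5 to A6 is 11 semitones, matching the major seventh exactly, so the quality is major.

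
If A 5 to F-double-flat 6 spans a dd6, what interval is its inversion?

doubly augmented third

Inverted interval numbers add to nine, so a sixth pairs with a third (6 + 3 = 9).
And doubly diminished becomes doubly augmented under inversion, so we get a doubly augmented third.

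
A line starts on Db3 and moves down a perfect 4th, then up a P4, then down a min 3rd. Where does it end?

Db3 down a perfect fourth → Ab2 (5 semitones).
A perfect fourth up from Ab2 is Db3.
Db3 down a minor third → Bb2 (3 semitones).

Bb2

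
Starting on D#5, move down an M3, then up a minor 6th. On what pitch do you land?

G5

D#5 down a major third → B4 (4 semitones).
B4 up a minor sixth → G5 (8 semitones).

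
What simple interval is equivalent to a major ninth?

major 2nd

Subtracting seven from the interval number removes an octave: 9 − 7 = 2.
That makes a major ninth a compound major second — an octave plus a major second.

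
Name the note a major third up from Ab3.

Three letter names up from A: C.
A major third spans 4 semitones, so from Ab3 the target pitch is C4.

C4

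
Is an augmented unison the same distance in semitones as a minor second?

An augmented unison spans 1 semitone, and a minor second also spans 1 semitone — they're enharmonic.

Yes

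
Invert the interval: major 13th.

minor third

First reduce the compound major thirteenth to its simple form, a major sixth.
Inverted interval numbers add to nine, so a sixth pairs with a third (6 + 3 = 9).
Quality inverts too: major becomes minor. That makes the inversion a minor third.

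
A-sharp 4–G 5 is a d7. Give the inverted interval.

A2

Interval numbers invert to sum to nine: 7 + 2 = 9, so a seventh inverts to a second.
The quality also flips — diminished becomes augmented — giving an augmented second.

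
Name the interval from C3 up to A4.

major thirteenth

C to A spans six letter names (C-D-E-F-G-A), plus an octave, so the interval is some kind of thirteenth.
C3 to A4 is 21 semitones, matching the major thirteenth exactly, so the quality is major.
(Equivalently, a compound major sixth: a major sixth plus an octave.)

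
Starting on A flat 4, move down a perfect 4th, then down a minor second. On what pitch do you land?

Down a perfect fourth from Ab4: Eb4 (5 semitones down).
A minor second down from Eb4 is D4.

D 4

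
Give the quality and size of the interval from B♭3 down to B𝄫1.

Descending from Bb3 to Bbb1 is the same interval as ascending Bbb1 to Bb3.
B to B is the same letter name, plus 2 octaves, so the interval is some kind of fifteenth.
A perfect fifteenth would be 24 semitones; Bbb1 to Bb3 is 25, one semitone wider, so the interval is augmented.
(Equivalently, a compound augmented octave: an augmented octave plus an octave.)

augmented fifteenth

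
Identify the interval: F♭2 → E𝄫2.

Descending from Fb2 to Ebb2 is the same interval as ascending Ebb2 to Fb2.
E to F spans two letter names (E-F) — that makes it a second of some quality.
The major second spans 2 semitones, and Ebb2 to Fb2 is exactly 2 semitones — so this is a major second.

major second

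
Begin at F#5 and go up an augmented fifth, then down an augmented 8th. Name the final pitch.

C#5

Up an augmented fifth from F#5: C##6 (8 semitones up).
An augmented octave down from C##6 is C#5.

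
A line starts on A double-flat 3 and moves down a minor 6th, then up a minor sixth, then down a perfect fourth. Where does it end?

Down a minor sixth from Abb3: Cb3 (8 semitones down).
Cb3 up a minor sixth → Abb3 (8 semitones).
A perfect fourth down from Abb3 is Ebb3.

E double-flat 3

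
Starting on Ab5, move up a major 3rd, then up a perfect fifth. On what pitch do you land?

G6

Ab5 up a major third → C6 (4 semitones).
A perfect fifth up from C6 is G6.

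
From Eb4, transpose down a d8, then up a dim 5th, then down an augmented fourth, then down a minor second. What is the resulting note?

Eb4 down a diminished octave → E3 (11 semitones).
Up a diminished fifth from E3: Bb3 (6 semitones up).
Bb3 down an augmented fourth → Fb3 (6 semitones).
Fb3 down a minor second → Eb3 (1 semitone).

Eb3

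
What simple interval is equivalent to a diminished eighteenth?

Subtracting seven from the interval number removes an octave: 18 − 14 = 4.
Quality carries through unchanged, so the simple form is a diminished fourth.

diminished 4th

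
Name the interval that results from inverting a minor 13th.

First reduce the compound minor thirteenth to its simple form, a minor sixth.
The rule of nine gives the new number: 9 − 6 = 3, so a sixth becomes a third.
And minor becomes major under inversion, so we get a major third.

M3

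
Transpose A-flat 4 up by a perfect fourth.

Four letter names up from A: D.
Moving 5 semitones up from Ab4 (the size of a perfect fourth) reaches Db5.

D-flat 5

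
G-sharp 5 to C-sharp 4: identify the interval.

Descending from G#5 to C#4 is the same interval as ascending C#4 to G#5.
C to G spans five letter names (C-D-E-F-G), plus an octave: a twelfth.
Counting semitones, C#4→G#5 is 19, which is the perfect twelfth.
(Equivalently, a compound perfect fifth: a perfect fifth plus an octave.)

P12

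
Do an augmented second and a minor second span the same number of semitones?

No

3 semitones (augmented second) vs 1 semitone (minor second): not equal.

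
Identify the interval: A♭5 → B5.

A to B spans two letter names (A-B), so the interval is some kind of second.
The major second is 2 semitones; here we have 3, one semitone wider: augmented.

augmented second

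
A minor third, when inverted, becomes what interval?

major 6th

Inverted interval numbers add to nine, so a third pairs with a sixth (3 + 6 = 9).
The quality also flips — minor becomes major — giving a major sixth.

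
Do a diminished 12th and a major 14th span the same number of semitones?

No

A diminished twelfth is 18 semitones but a major fourteenth is 23 semitones — different sizes.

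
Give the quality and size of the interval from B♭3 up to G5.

B to G spans six letter names (B-C-D-E-F-G), plus an octave: a thirteenth.
Bb3 to G5 is 21 semitones, matching the major thirteenth exactly, so the quality is major.
(Equivalently, a compound major sixth: a major sixth plus an octave.)

major thirteenth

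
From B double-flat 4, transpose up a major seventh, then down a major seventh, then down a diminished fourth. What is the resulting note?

F 4

Bbb4 up a major seventh → Ab5 (11 semitones).
Down a major seventh from Ab5: Bbb4 (11 semitones down).
Down a diminished fourth from Bbb4: F4 (4 semitones down).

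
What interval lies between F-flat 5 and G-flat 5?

major 2nd

F to G spans two letter names (F-G), so the interval is some kind of second.
The major second spans 2 semitones, and Fb5 to Gb5 is exactly 2 semitones — so this is a major second.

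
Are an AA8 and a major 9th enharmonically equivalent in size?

Yes

Both span 14 semitones: a doubly augmented octave and a major ninth are the same chromatic distance.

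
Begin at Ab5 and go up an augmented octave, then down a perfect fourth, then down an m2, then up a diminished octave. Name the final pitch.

D7

Up an augmented octave from Ab5: A6 (13 semitones up).
A6 down a perfect fourth → E6 (5 semitones).
A minor second down from E6 is D#6.
Up a diminished octave from D#6: D7 (11 semitones up).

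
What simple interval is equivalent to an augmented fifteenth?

Each octave removed subtracts seven from the number: 15 − 7 = 8.
So an augmented fifteenth is an octave plus an augmented octave. The quality is unchanged.

A8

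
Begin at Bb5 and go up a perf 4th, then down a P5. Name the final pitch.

Bb5 up a perfect fourth → Eb6 (5 semitones).
Down a perfect fifth from Eb6: Ab5 (7 semitones down).

Ab5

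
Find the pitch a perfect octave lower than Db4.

An octave keeps the letter name D, an octave down from D.
Moving 12 semitones down from Db4 (the size of a perfect octave) reaches Db3.

Db3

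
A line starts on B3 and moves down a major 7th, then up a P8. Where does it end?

C4

Down a major seventh from B3: C3 (11 semitones down).
A perfect octave up from C3 is C4.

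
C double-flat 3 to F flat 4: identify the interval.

A11

C to F spans four letter names (C-D-E-F), plus an octave, so the interval is some kind of eleventh.
A perfect eleventh would be 17 semitones; Cbb3 to Fb4 is 18, one semitone wider, so the interval is augmented.
(Equivalently, a compound augmented fourth: an augmented fourth plus an octave.)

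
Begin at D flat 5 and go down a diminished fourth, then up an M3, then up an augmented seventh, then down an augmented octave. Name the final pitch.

B sharp 4

Down a diminished fourth from Db5: A4 (4 semitones down).
Up a major third from A4: C#5 (4 semitones up).
C#5 up an augmented seventh → B##5 (12 semitones).
Down an augmented octave from B##5: B#4 (13 semitones down).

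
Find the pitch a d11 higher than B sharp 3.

E 5

Counting four letter names plus an octave up from B lands on E.
A diminished eleventh is 16 semitones; 16 semitones up from B#3 gives E5.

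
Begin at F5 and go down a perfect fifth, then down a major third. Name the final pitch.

Gb4

F5 down a perfect fifth → Bb4 (7 semitones).
Down a major third from Bb4: Gb4 (4 semitones down).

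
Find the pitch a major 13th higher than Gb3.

Counting six letter names plus an octave up from G lands on E.
A major thirteenth spans 21 semitones, so from Gb3 the target pitch is Eb5.

Eb5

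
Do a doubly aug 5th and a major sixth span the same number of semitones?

Yes

Both span 9 semitones: a doubly augmented fifth and a major sixth are the same chromatic distance.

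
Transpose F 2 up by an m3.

A flat 2

Three letter names up from F: A.
A minor third spans 3 semitones, so from F2 the target pitch is Ab2.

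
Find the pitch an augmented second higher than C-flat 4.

Counting two letter names up from C lands on D.
An augmented second spans 3 semitones, so from Cb4 the target pitch is D4.

D 4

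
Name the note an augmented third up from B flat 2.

Three letter names up from B: D.
An augmented third spans 5 semitones, so from Bb2 the target pitch is D#3.

D sharp 3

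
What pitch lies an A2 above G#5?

A##5

The second takes the letter from G up to A.
Moving 3 semitones up from G#5 (the size of an augmented second) reaches A##5.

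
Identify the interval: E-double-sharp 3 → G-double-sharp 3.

minor 3rd

E to G spans three letter names (E-F-G): a third.
A major third would be 4 semitones, but E##3 to G##3 is 3 — one semitone narrower, making it a minor third.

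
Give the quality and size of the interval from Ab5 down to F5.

Descending from Ab5 to F5 is the same interval as ascending F5 to Ab5.
F to A spans three letter names (F-G-A) — that makes it a third of some quality.
At 3 semitones, F5→Ab5 falls one short of a major third: minor.

m3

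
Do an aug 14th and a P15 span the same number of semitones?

Both span 24 semitones: an augmented fourteenth and a perfect fifteenth are the same chromatic distance.

Yes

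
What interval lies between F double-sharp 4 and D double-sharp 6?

M13

F to D spans six letter names (F-G-A-B-C-D), plus an octave, so the interval is some kind of thirteenth.
The major thirteenth spans 21 semitones, and F##4 to D##6 is exactly 21 semitones — so this is a major thirteenth.
(Equivalently, a compound major sixth: a major sixth plus an octave.)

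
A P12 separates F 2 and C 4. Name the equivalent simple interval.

perfect 5th

Take out an octave (7 from the number): 12 − 7 = 5.
Quality carries through unchanged, so the simple form is a perfect fifth.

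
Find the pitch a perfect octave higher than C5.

For an octave the letter name doesn't change: still C, an octave up.
Moving 12 semitones up from C5 (the size of a perfect octave) reaches C6.

C6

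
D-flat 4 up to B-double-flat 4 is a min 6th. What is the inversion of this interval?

Interval numbers invert to sum to nine: 6 + 3 = 9, so a sixth inverts to a third.
Quality inverts too: minor becomes major. That makes the inversion a major third.

M3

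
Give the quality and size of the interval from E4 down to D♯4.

Descending from E4 to D#4 is the same interval as ascending D#4 to E4.
D to E spans two letter names (D-E): a second.
D#4 to E4 is 1 semitone, a half step short of the major second (2), so this is minor.

minor second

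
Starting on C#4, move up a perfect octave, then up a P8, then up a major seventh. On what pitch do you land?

B#6

A perfect octave up from C#4 is C#5.
C#5 up a perfect octave → C#6 (12 semitones).
A major seventh up from C#6 is B#6.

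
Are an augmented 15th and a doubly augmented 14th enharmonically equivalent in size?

An augmented fifteenth = 25 semitones = a doubly augmented fourteenth; enharmonically equal.

Yes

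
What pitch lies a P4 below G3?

D3

The fourth takes the letter from G down to D.
A perfect fourth spans 5 semitones, so from G3 the target pitch is D3.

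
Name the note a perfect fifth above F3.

C4

The fifth takes the letter from F up to C.
A perfect fifth spans 7 semitones, so from F3 the target pitch is C4.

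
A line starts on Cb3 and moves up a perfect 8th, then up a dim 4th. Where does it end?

A perfect octave up from Cb3 is Cb4.
Cb4 up a diminished fourth → Fbb4 (4 semitones).

Fbb4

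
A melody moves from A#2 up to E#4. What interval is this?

perfect twelfth

A to E spans five letter names (A-B-C-D-E), plus an octave: a twelfth.
The perfect twelfth spans 19 semitones, and A#2 to E#4 is exactly 19 semitones — so this is a perfect twelfth.
(Equivalently, a compound perfect fifth: a perfect fifth plus an octave.)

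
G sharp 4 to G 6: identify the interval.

diminished 15th

G to G is the same letter name, plus 2 octaves: a fifteenth.
G#4 to G6 spans 23 semitones — one semitone narrower than the perfect fifteenth (24) — giving a diminished fifteenth.
(Equivalently, a compound diminished octave: a diminished octave plus an octave.)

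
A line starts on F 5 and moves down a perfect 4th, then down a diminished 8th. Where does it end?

A perfect fourth down from F5 is C5.
C5 down a diminished octave → C#4 (11 semitones).

C sharp 4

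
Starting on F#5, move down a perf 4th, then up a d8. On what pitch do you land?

C6

F#5 down a perfect fourth → C#5 (5 semitones).
A diminished octave up from C#5 is C6.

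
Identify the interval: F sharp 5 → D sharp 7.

major thirteenth

F to D spans six letter names (F-G-A-B-C-D), plus an octave — that makes it a thirteenth of some quality.
Counting semitones, F#5→D#7 is 21, which is the major thirteenth.
(Equivalently, a compound major sixth: a major sixth plus an octave.)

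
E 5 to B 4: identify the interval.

perfect fourth

Descending from E5 to B4 is the same interval as ascending B4 to E5.
B to E spans four letter names (B-C-D-E), so the interval is some kind of fourth.
Counting semitones, B4→E5 is 5, which is the perfect fourth.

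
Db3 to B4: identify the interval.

D to B spans six letter names (D-E-F-G-A-B), plus an octave: a thirteenth.
A major thirteenth would be 21 semitones; Db3 to B4 is 22, one semitone wider, so the interval is augmented.
(Equivalently, a compound augmented sixth: an augmented sixth plus an octave.)

augmented thirteenth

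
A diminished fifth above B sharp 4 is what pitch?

The fifth takes the letter from B up to F.
A diminished fifth is 6 semitones; 6 semitones up from B#4 gives F#5.

F sharp 5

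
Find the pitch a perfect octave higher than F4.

F5

For an octave the letter name doesn't change: still F, an octave up.
A perfect octave spans 12 semitones, so from F4 the target pitch is F5.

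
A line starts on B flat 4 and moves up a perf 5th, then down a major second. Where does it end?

E flat 5

Up a perfect fifth from Bb4: F5 (7 semitones up).
Down a major second from F5: Eb5 (2 semitones down).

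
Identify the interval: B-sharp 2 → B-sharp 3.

perfect octave

B to B is the same letter name, plus an octave — that makes it an octave of some quality.
Counting semitones, B#2→B#3 is 12, which is the perfect octave.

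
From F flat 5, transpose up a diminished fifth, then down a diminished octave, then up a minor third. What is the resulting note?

E double-flat 5

Up a diminished fifth from Fb5: Cbb6 (6 semitones up).
Down a diminished octave from Cbb6: Cb5 (11 semitones down).
Up a minor third from Cb5: Ebb5 (3 semitones up).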